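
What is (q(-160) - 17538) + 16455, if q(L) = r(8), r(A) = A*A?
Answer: -1019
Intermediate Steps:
r(A) = A²
q(L) = 64 (q(L) = 8² = 64)
(q(-160) - 17538) + 16455 = (64 - 17538) + 16455 = -17474 + 16455 = -1019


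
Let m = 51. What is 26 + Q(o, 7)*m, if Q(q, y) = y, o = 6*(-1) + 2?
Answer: 383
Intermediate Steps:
o = -4 (o = -6 + 2 = -4)
26 + Q(o, 7)*m = 26 + 7*51 = 26 + 357 = 383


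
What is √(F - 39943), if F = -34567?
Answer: I*√74510 ≈ 272.97*I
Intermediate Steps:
√(F - 39943) = √(-34567 - 39943) = √(-74510) = I*√74510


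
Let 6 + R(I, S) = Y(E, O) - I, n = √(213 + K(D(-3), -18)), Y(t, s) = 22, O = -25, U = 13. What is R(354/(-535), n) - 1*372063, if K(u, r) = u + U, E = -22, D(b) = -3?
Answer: -199044791/535 ≈ -3.7205e+5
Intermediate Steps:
K(u, r) = 13 + u (K(u, r) = u + 13 = 13 + u)
n = √223 (n = √(213 + (13 - 3)) = √(213 + 10) = √223 ≈ 14.933)
R(I, S) = 16 - I (R(I, S) = -6 + (22 - I) = 16 - I)
R(354/(-535), n) - 1*372063 = (16 - 354/(-535)) - 1*372063 = (16 - 354*(-1)/535) - 372063 = (16 - 1*(-354/535)) - 372063 = (16 + 354/535) - 372063 = 8914/535 - 372063 = -199044791/535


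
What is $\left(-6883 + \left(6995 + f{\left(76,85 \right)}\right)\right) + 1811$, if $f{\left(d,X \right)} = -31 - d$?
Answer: $1816$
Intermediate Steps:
$\left(-6883 + \left(6995 + f{\left(76,85 \right)}\right)\right) + 1811 = \left(-6883 + \left(6995 - 107\right)\right) + 1811 = \left(-6883 + 6888\right) + 1811 = 5 + 1811 = 1816$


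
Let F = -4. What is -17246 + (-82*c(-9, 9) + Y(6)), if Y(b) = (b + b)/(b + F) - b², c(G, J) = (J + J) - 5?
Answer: -18342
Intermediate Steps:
c(G, J) = -5 + 2*J (c(G, J) = 2*J - 5 = -5 + 2*J)
Y(b) = -b² + 2*b/(-4 + b) (Y(b) = (b + b)/(b - 4) - b² = (2*b)/(-4 + b) - b² = 2*b/(-4 + b) - b² = -b² + 2*b/(-4 + b))
-17246 + (-82*c(-9, 9) + Y(6)) = -17246 + (-82*(-5 + 2*9) + 6*(2 - 1*6² + 4*6)/(-4 + 6)) = -17246 + (-82*(-5 + 18) + 6*(2 - 1*36 + 24)/2) = -17246 + (-82*13 + 6*(½)*(2 - 36 + 24)) = -17246 + (-1066 + 6*(½)*(-10)) = -17246 + (-1066 - 30) = -17246 - 1096 = -18342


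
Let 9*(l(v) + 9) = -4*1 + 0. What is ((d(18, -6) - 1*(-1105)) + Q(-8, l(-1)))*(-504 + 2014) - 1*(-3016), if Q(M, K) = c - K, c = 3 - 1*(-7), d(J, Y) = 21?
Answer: 15593734/9 ≈ 1.7326e+6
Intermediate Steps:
c = 10 (c = 3 + 7 = 10)
l(v) = -85/9 (l(v) = -9 + (-4*1 + 0)/9 = -9 + (-4 + 0)/9 = -9 + (⅑)*(-4) = -9 - 4/9 = -85/9)
Q(M, K) = 10 - K
((d(18, -6) - 1*(-1105)) + Q(-8, l(-1)))*(-504 + 2014) - 1*(-3016) = ((21 - 1*(-1105)) + (10 - 1*(-85/9)))*(-504 + 2014) - 1*(-3016) = ((21 + 1105) + (10 + 85/9))*1510 + 3016 = (1126 + 175/9)*1510 + 3016 = (10309/9)*1510 + 3016 = 15566590/9 + 3016 = 15593734/9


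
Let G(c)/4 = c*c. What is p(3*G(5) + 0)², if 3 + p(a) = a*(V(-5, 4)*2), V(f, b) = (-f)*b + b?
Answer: 207273609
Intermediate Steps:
G(c) = 4*c² (G(c) = 4*(c*c) = 4*c²)
V(f, b) = b - b*f (V(f, b) = -b*f + b = b - b*f)
p(a) = -3 + 48*a (p(a) = -3 + a*((4*(1 - 1*(-5)))*2) = -3 + a*((4*(1 + 5))*2) = -3 + a*((4*6)*2) = -3 + a*(24*2) = -3 + a*48 = -3 + 48*a)
p(3*G(5) + 0)² = (-3 + 48*(3*(4*5²) + 0))² = (-3 + 48*(3*(4*25) + 0))² = (-3 + 48*(3*100 + 0))² = (-3 + 48*(300 + 0))² = (-3 + 48*300)² = (-3 + 14400)² = 14397² = 207273609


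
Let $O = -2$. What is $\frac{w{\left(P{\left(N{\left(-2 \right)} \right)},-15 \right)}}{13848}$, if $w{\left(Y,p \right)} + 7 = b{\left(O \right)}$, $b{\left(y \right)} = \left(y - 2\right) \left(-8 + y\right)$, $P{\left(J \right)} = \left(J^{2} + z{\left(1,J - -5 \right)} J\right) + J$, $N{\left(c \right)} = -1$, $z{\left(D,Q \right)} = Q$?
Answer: $\frac{11}{4616} \approx 0.002383$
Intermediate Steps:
$P{\left(J \right)} = J + J^{2} + J \left(5 + J\right)$ ($P{\left(J \right)} = \left(J^{2} + \left(J - -5\right) J\right) + J = \left(J^{2} + \left(J + 5\right) J\right) + J = \left(J^{2} + \left(5 + J\right) J\right) + J = \left(J^{2} + J \left(5 + J\right)\right) + J = J + J^{2} + J \left(5 + J\right)$)
$b{\left(y \right)} = \left(-8 + y\right) \left(-2 + y\right)$ ($b{\left(y \right)} = \left(-2 + y\right) \left(-8 + y\right) = \left(-8 + y\right) \left(-2 + y\right)$)
$w{\left(Y,p \right)} = 33$ ($w{\left(Y,p \right)} = -7 + \left(16 + \left(-2\right)^{2} - -20\right) = -7 + \left(16 + 4 + 20\right) = -7 + 40 = 33$)
$\frac{w{\left(P{\left(N{\left(-2 \right)} \right)},-15 \right)}}{13848} = \frac{33}{13848} = 33 \cdot \frac{1}{13848} = \frac{11}{4616}$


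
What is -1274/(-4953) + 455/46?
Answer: 177863/17526 ≈ 10.149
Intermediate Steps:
-1274/(-4953) + 455/46 = -1274*(-1/4953) + 455*(1/46) = 98/381 + 455/46 = 177863/17526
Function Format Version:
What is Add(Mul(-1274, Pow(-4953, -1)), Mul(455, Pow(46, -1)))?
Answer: Rational(177863, 17526) ≈ 10.149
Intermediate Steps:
Add(Mul(-1274, Pow(-4953, -1)), Mul(455, Pow(46, -1))) = Add(Mul(-1274, Rational(-1, 4953)), Mul(455, Rational(1, 46))) = Add(Rational(98, 381), Rational(455, 46)) = Rational(177863, 17526)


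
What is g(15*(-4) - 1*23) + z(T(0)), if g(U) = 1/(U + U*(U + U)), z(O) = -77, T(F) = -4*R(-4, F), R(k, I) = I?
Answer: -1054514/13695 ≈ -77.000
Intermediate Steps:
T(F) = -4*F
g(U) = 1/(U + 2*U**2) (g(U) = 1/(U + U*(2*U)) = 1/(U + 2*U**2))
g(15*(-4) - 1*23) + z(T(0)) = 1/((15*(-4) - 1*23)*(1 + 2*(15*(-4) - 1*23))) - 77 = 1/((-60 - 23)*(1 + 2*(-60 - 23))) - 77 = 1/((-83)*(1 + 2*(-83))) - 77 = -1/(83*(1 - 166)) - 77 = -1/83/(-165) - 77 = -1/83*(-1/165) - 77 = 1/13695 - 77 = -1054514/13695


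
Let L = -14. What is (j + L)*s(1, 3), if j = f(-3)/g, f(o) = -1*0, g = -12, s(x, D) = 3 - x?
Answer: -28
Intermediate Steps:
f(o) = 0
j = 0 (j = 0/(-12) = 0*(-1/12) = 0)
(j + L)*s(1, 3) = (0 - 14)*(3 - 1*1) = -14*(3 - 1) = -14*2 = -28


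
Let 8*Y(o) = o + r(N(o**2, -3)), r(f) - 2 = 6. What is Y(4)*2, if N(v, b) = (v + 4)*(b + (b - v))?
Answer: 3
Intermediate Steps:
N(v, b) = (4 + v)*(-v + 2*b)
r(f) = 8 (r(f) = 2 + 6 = 8)
Y(o) = 1 + o/8 (Y(o) = (o + 8)/8 = (8 + o)/8 = 1 + o/8)
Y(4)*2 = (1 + (1/8)*4)*2 = (1 + 1/2)*2 = (3/2)*2 = 3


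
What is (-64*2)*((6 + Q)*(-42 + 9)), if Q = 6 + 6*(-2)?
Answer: 0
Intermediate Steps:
Q = -6 (Q = 6 - 12 = -6)
(-64*2)*((6 + Q)*(-42 + 9)) = (-64*2)*((6 - 6)*(-42 + 9)) = -0*(-33) = -128*0 = 0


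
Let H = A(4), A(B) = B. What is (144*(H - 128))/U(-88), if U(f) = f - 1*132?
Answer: 4464/55 ≈ 81.164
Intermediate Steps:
H = 4
U(f) = -132 + f (U(f) = f - 132 = -132 + f)
(144*(H - 128))/U(-88) = (144*(4 - 128))/(-132 - 88) = (144*(-124))/(-220) = -17856*(-1/220) = 4464/55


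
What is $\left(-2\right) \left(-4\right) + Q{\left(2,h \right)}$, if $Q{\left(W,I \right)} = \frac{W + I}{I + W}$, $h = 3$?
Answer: $9$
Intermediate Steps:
$Q{\left(W,I \right)} = 1$ ($Q{\left(W,I \right)} = \frac{I + W}{I + W} = 1$)
$\left(-2\right) \left(-4\right) + Q{\left(2,h \right)} = \left(-2\right) \left(-4\right) + 1 = 8 + 1 = 9$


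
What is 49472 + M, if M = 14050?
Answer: 63522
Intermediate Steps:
49472 + M = 49472 + 14050 = 63522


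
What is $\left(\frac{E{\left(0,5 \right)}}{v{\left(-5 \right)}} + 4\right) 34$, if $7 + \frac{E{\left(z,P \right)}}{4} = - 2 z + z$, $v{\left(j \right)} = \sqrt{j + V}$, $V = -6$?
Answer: $136 + \frac{952 i \sqrt{11}}{11} \approx 136.0 + 287.04 i$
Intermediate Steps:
$v{\left(j \right)} = \sqrt{-6 + j}$ ($v{\left(j \right)} = \sqrt{j - 6} = \sqrt{-6 + j}$)
$E{\left(z,P \right)} = -28 - 4 z$ ($E{\left(z,P \right)} = -28 + 4 \left(- 2 z + z\right) = -28 + 4 \left(- z\right) = -28 - 4 z$)
$\left(\frac{E{\left(0,5 \right)}}{v{\left(-5 \right)}} + 4\right) 34 = \left(\frac{-28 - 0}{\sqrt{-6 - 5}} + 4\right) 34 = \left(\frac{-28 + 0}{\sqrt{-11}} + 4\right) 34 = \left(- \frac{28}{i \sqrt{11}} + 4\right) 34 = \left(- 28 \left(- \frac{i \sqrt{11}}{11}\right) + 4\right) 34 = \left(\frac{28 i \sqrt{11}}{11} + 4\right) 34 = \left(4 + \frac{28 i \sqrt{11}}{11}\right) 34 = 136 + \frac{952 i \sqrt{11}}{11}$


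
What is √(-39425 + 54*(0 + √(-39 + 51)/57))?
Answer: √(-14232425 + 684*√3)/19 ≈ 198.55*I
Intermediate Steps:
√(-39425 + 54*(0 + √(-39 + 51)/57)) = √(-39425 + 54*(0 + √12*(1/57))) = √(-39425 + 54*(0 + (2*√3)*(1/57))) = √(-39425 + 54*(0 + 2*√3/57)) = √(-39425 + 54*(2*√3/57)) = √(-39425 + 36*√3/19)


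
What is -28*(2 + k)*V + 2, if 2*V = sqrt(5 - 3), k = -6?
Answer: 2 + 56*sqrt(2) ≈ 81.196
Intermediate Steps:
V = sqrt(2)/2 (V = sqrt(5 - 3)/2 = sqrt(2)/2 ≈ 0.70711)
-28*(2 + k)*V + 2 = -28*(2 - 6)*sqrt(2)/2 + 2 = -(-112)*sqrt(2)/2 + 2 = -(-56)*sqrt(2) + 2 = 56*sqrt(2) + 2 = 2 + 56*sqrt(2)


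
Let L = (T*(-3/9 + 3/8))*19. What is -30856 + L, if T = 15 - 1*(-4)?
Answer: -740183/24 ≈ -30841.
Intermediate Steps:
T = 19 (T = 15 + 4 = 19)
L = 361/24 (L = (19*(-3/9 + 3/8))*19 = (19*(-3*1/9 + 3*(1/8)))*19 = (19*(-1/3 + 3/8))*19 = (19*(1/24))*19 = (19/24)*19 = 361/24 ≈ 15.042)
-30856 + L = -30856 + 361/24 = -740183/24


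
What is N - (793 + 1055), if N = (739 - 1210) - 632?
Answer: -2951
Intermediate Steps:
N = -1103 (N = -471 - 632 = -1103)
N - (793 + 1055) = -1103 - (793 + 1055) = -1103 - 1*1848 = -1103 - 1848 = -2951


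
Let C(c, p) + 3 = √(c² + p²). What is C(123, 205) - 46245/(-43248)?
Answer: -27833/14416 + 41*√34 ≈ 237.14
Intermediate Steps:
C(c, p) = -3 + √(c² + p²)
C(123, 205) - 46245/(-43248) = (-3 + √(123² + 205²)) - 46245/(-43248) = (-3 + √(15129 + 42025)) - 46245*(-1)/43248 = (-3 + √57154) - 1*(-15415/14416) = (-3 + 41*√34) + 15415/14416 = -27833/14416 + 41*√34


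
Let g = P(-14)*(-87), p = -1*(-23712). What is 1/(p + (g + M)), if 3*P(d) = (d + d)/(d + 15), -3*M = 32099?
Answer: 3/41473 ≈ 7.2336e-5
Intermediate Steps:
M = -32099/3 (M = -⅓*32099 = -32099/3 ≈ -10700.)
P(d) = 2*d/(3*(15 + d)) (P(d) = ((d + d)/(d + 15))/3 = ((2*d)/(15 + d))/3 = (2*d/(15 + d))/3 = 2*d/(3*(15 + d)))
p = 23712
g = 812 (g = ((⅔)*(-14)/(15 - 14))*(-87) = ((⅔)*(-14)/1)*(-87) = ((⅔)*(-14)*1)*(-87) = -28/3*(-87) = 812)
1/(p + (g + M)) = 1/(23712 + (812 - 32099/3)) = 1/(23712 - 29663/3) = 1/(41473/3) = 3/41473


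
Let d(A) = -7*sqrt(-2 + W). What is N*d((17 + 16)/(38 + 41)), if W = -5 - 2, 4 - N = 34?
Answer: 630*I ≈ 630.0*I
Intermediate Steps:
N = -30 (N = 4 - 1*34 = 4 - 34 = -30)
W = -7
d(A) = -21*I (d(A) = -7*sqrt(-2 - 7) = -21*I)
N*d((17 + 16)/(38 + 41)) = -(-630)*I = 630*I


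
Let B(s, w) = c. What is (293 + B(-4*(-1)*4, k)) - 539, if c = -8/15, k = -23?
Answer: -3698/15 ≈ -246.53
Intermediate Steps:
c = -8/15 (c = -8*1/15 = -8/15 ≈ -0.53333)
B(s, w) = -8/15
(293 + B(-4*(-1)*4, k)) - 539 = (293 - 8/15) - 539 = 4387/15 - 539 = -3698/15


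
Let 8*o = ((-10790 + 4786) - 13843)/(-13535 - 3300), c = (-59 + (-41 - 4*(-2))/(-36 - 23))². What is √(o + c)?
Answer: 3*√5990415790824010/3973060 ≈ 58.442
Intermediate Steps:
c = 11888704/3481 (c = (-59 + (-41 + 8)/(-59))² = (-59 - 33*(-1/59))² = (-59 + 33/59)² = (-3448/59)² = 11888704/3481 ≈ 3415.3)
o = 19847/134680 (o = (((-10790 + 4786) - 13843)/(-13535 - 3300))/8 = ((-6004 - 13843)/(-16835))/8 = (-19847*(-1/16835))/8 = (⅛)*(19847/16835) = 19847/134680 ≈ 0.14736)
√(o + c) = √(19847/134680 + 11888704/3481) = √(1601239742127/468821080) = 3*√5990415790824010/3973060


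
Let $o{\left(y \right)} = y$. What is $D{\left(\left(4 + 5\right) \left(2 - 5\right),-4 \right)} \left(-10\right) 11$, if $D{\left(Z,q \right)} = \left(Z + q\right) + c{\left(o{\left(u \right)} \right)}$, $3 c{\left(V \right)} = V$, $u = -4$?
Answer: $\frac{10670}{3} \approx 3556.7$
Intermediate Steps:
$c{\left(V \right)} = \frac{V}{3}$
$D{\left(Z,q \right)} = - \frac{4}{3} + Z + q$ ($D{\left(Z,q \right)} = \left(Z + q\right) + \frac{1}{3} \left(-4\right) = \left(Z + q\right) - \frac{4}{3} = - \frac{4}{3} + Z + q$)
$D{\left(\left(4 + 5\right) \left(2 - 5\right),-4 \right)} \left(-10\right) 11 = \left(- \frac{4}{3} + \left(4 + 5\right) \left(2 - 5\right) - 4\right) \left(-10\right) 11 = \left(- \frac{4}{3} + 9 \left(-3\right) - 4\right) \left(-10\right) 11 = \left(- \frac{4}{3} - 27 - 4\right) \left(-10\right) 11 = \left(- \frac{97}{3}\right) \left(-10\right) 11 = \frac{970}{3} \cdot 11 = \frac{10670}{3}$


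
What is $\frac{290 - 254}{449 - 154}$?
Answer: $\frac{36}{295} \approx 0.12203$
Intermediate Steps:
$\frac{290 - 254}{449 - 154} = \frac{36}{295}$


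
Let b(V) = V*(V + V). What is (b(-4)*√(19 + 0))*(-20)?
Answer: -640*√19 ≈ -2789.7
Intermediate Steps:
b(V) = 2*V² (b(V) = V*(2*V) = 2*V²)
(b(-4)*√(19 + 0))*(-20) = ((2*(-4)²)*√(19 + 0))*(-20) = ((2*16)*√19)*(-20) = (32*√19)*(-20) = -640*√19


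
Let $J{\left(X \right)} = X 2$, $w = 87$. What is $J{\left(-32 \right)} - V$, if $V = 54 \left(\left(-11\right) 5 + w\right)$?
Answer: $-1792$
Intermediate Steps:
$J{\left(X \right)} = 2 X$
$V = 1728$ ($V = 54 \left(\left(-11\right) 5 + 87\right) = 54 \left(-55 + 87\right) = 54 \cdot 32 = 1728$)
$J{\left(-32 \right)} - V = 2 \left(-32\right) - 1728 = -64 - 1728 = -1792$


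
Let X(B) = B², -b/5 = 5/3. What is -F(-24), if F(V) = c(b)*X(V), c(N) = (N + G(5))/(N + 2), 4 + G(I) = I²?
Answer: 1152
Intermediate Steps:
G(I) = -4 + I²
b = -25/3 ≈ -8.3333
c(N) = (21 + N)/(2 + N) (c(N) = (N + (-4 + 5²))/(N + 2) = (N + (-4 + 25))/(2 + N) = (N + 21)/(2 + N) = (21 + N)/(2 + N))
F(V) = -2*V² (F(V) = ((21 - 25/3)/(2 - 25/3))*V² = ((38/3)/(-19/3))*V² = (-3/19*38/3)*V² = -2*V²)
-F(-24) = -(-2)*(-24)² = -(-2)*576 = -1*(-1152) = 1152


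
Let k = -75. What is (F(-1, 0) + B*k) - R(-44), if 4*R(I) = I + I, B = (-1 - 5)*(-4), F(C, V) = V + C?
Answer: -1779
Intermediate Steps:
F(C, V) = C + V
B = 24 (B = -6*(-4) = 24)
R(I) = I/2 (R(I) = (I + I)/4 = (2*I)/4 = I/2)
(F(-1, 0) + B*k) - R(-44) = ((-1 + 0) + 24*(-75)) - (-44)/2 = (-1 - 1800) - 1*(-22) = -1801 + 22 = -1779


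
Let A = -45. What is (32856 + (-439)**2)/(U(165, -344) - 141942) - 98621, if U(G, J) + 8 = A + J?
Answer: -14037840096/142339 ≈ -98623.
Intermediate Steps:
U(G, J) = -53 + J (U(G, J) = -8 + (-45 + J) = -53 + J)
(32856 + (-439)**2)/(U(165, -344) - 141942) - 98621 = (32856 + (-439)**2)/((-53 - 344) - 141942) - 98621 = (32856 + 192721)/(-397 - 141942) - 98621 = 225577/(-142339) - 98621 = 225577*(-1/142339) - 98621 = -225577/142339 - 98621 = -14037840096/142339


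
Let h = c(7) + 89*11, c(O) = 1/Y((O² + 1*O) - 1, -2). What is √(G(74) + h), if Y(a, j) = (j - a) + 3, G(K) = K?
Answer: √341166/18 ≈ 32.450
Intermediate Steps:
Y(a, j) = 3 + j - a
c(O) = 1/(2 - O - O²) (c(O) = 1/(3 - 2 - ((O² + 1*O) - 1)) = 1/(3 - 2 - ((O² + O) - 1)) = 1/(3 - 2 - ((O + O²) - 1)) = 1/(3 - 2 - (-1 + O + O²)) = 1/(3 - 2 + (1 - O - O²)) = 1/(2 - O - O²))
h = 52865/54 (h = -1/(-2 + 7 + 7²) + 89*11 = -1/(-2 + 7 + 49) + 979 = -1/54 + 979 = 52865/54 ≈ 978.98)
√(G(74) + h) = √(74 + 52865/54) = √(56861/54) = √341166/18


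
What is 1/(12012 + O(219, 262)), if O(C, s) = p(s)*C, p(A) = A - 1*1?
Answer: 1/69171 ≈ 1.4457e-5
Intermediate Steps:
p(A) = -1 + A (p(A) = A - 1 = -1 + A)
O(C, s) = C*(-1 + s) (O(C, s) = (-1 + s)*C = C*(-1 + s))
1/(12012 + O(219, 262)) = 1/(12012 + 219*(-1 + 262)) = 1/(12012 + 219*261) = 1/(12012 + 57159) = 1/69171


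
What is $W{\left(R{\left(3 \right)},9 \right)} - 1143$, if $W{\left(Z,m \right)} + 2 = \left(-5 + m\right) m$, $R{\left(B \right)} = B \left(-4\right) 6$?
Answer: $-1109$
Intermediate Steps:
$R{\left(B \right)} = - 24 B$ ($R{\left(B \right)} = - 4 B 6 = - 24 B$)
$W{\left(Z,m \right)} = -2 + m \left(-5 + m\right)$ ($W{\left(Z,m \right)} = -2 + \left(-5 + m\right) m = -2 + m \left(-5 + m\right)$)
$W{\left(R{\left(3 \right)},9 \right)} - 1143 = \left(-2 + 9^{2} - 45\right) - 1143 = \left(-2 + 81 - 45\right) - 1143 = 34 - 1143 = -1109$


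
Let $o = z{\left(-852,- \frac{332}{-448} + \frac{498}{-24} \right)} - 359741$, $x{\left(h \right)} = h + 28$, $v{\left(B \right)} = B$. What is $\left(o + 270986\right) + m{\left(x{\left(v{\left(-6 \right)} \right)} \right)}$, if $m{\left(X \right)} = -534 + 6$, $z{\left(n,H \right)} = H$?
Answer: $- \frac{10001937}{112} \approx -89303.0$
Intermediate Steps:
$x{\left(h \right)} = 28 + h$
$m{\left(X \right)} = -528$
$o = - \frac{40293233}{112}$ ($o = \left(- \frac{332}{-448} + \frac{498}{-24}\right) - 359741 = \left(\left(-332\right) \left(- \frac{1}{448}\right) + 498 \left(- \frac{1}{24}\right)\right) - 359741 = \left(\frac{83}{112} - \frac{83}{4}\right) - 359741 = - \frac{2241}{112} - 359741 = - \frac{40293233}{112} \approx -3.5976 \cdot 10^{5}$)
$\left(o + 270986\right) + m{\left(x{\left(v{\left(-6 \right)} \right)} \right)} = \left(- \frac{40293233}{112} + 270986\right) - 528 = - \frac{9942801}{112} - 528 = - \frac{10001937}{112}$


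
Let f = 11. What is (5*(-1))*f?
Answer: -55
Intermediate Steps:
(5*(-1))*f = (5*(-1))*11 = -5*11 = -55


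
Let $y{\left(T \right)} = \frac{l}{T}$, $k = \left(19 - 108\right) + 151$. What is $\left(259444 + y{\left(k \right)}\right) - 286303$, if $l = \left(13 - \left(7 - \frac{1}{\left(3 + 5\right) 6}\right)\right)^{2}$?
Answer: $- \frac{3836670911}{142848} \approx -26858.0$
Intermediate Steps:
$l = \frac{83521}{2304}$ ($l = \left(13 - \left(7 - \frac{1}{8} \cdot \frac{1}{6}\right)\right)^{2} = \left(13 + \left(\frac{1}{8} \cdot \frac{1}{6} - 7\right)\right)^{2} = \left(13 + \left(\frac{1}{48} - 7\right)\right)^{2} = \left(13 - \frac{335}{48}\right)^{2} = \left(\frac{289}{48}\right)^{2} = \frac{83521}{2304} \approx 36.25$)
$k = 62$ ($k = -89 + 151 = 62$)
$y{\left(T \right)} = \frac{83521}{2304 T}$
$\left(259444 + y{\left(k \right)}\right) - 286303 = \left(259444 + \frac{83521}{2304 \cdot 62}\right) - 286303 = \left(259444 + \frac{83521}{2304} \cdot \frac{1}{62}\right) - 286303 = \left(259444 + \frac{83521}{142848}\right) - 286303 = \frac{37061140033}{142848} - 286303 = - \frac{3836670911}{142848}$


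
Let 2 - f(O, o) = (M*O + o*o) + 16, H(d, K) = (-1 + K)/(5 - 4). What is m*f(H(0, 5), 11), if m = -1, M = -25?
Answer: 35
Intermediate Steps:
H(d, K) = -1 + K (H(d, K) = (-1 + K)/1 = (-1 + K)*1 = -1 + K)
f(O, o) = -14 - o² + 25*O (f(O, o) = 2 - ((-25*O + o*o) + 16) = 2 - ((-25*O + o²) + 16) = 2 - ((o² - 25*O) + 16) = 2 - (16 + o² - 25*O) = 2 + (-16 - o² + 25*O) = -14 - o² + 25*O)
m*f(H(0, 5), 11) = -(-14 - 1*11² + 25*(-1 + 5)) = -(-14 - 1*121 + 25*4) = -(-14 - 121 + 100) = -1*(-35) = 35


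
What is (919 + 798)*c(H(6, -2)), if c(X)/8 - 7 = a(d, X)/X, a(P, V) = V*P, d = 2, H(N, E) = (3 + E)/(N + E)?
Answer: 123624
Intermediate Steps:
H(N, E) = (3 + E)/(E + N)
a(P, V) = P*V
c(X) = 72 (c(X) = 56 + 8*((2*X)/X) = 56 + 8*2 = 56 + 16 = 72)
(919 + 798)*c(H(6, -2)) = (919 + 798)*72 = 1717*72 = 123624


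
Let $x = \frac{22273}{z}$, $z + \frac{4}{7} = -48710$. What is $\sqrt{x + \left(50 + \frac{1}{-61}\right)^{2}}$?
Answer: $\frac{\sqrt{120070239208803298}}{6933138} \approx 49.979$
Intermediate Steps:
$z = - \frac{340974}{7}$ ($z = - \frac{4}{7} - 48710 = - \frac{340974}{7} \approx -48711.0$)
$x = - \frac{155911}{340974}$ ($x = \frac{22273}{- \frac{340974}{7}} = 22273 \left(- \frac{7}{340974}\right) = - \frac{155911}{340974} \approx -0.45725$)
$\sqrt{x + \left(50 + \frac{1}{-61}\right)^{2}} = \sqrt{- \frac{155911}{340974} + \left(50 + \frac{1}{-61}\right)^{2}} = \sqrt{- \frac{155911}{340974} + \left(50 - \frac{1}{61}\right)^{2}} = \sqrt{- \frac{155911}{340974} + \left(\frac{3049}{61}\right)^{2}} = \sqrt{- \frac{155911}{340974} + \frac{9296401}{3721}} = \sqrt{\frac{3169250889743}{1268764254}} = \frac{\sqrt{120070239208803298}}{6933138}$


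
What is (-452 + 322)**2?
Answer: 16900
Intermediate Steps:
(-452 + 322)**2 = (-130)**2 = 16900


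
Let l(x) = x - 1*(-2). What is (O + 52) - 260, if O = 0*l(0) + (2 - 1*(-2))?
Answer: -204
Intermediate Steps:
l(x) = 2 + x (l(x) = x + 2 = 2 + x)
O = 4 (O = 0*(2 + 0) + (2 - 1*(-2)) = 0*2 + (2 + 2) = 0 + 4 = 4)
(O + 52) - 260 = (4 + 52) - 260 = 56 - 260 = -204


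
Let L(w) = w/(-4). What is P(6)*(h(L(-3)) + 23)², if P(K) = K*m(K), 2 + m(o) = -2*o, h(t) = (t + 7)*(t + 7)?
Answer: -37091061/64 ≈ -5.7955e+5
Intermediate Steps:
L(w) = -w/4 (L(w) = w*(-¼) = -w/4)
h(t) = (7 + t)² (h(t) = (7 + t)*(7 + t) = (7 + t)²)
m(o) = -2 - 2*o
P(K) = K*(-2 - 2*K)
P(6)*(h(L(-3)) + 23)² = (-2*6*(1 + 6))*((7 - ¼*(-3))² + 23)² = (-2*6*7)*((7 + ¾)² + 23)² = -84*((31/4)² + 23)² = -84*(961/16 + 23)² = -84*(1329/16)² = -84*1766241/256 = -37091061/64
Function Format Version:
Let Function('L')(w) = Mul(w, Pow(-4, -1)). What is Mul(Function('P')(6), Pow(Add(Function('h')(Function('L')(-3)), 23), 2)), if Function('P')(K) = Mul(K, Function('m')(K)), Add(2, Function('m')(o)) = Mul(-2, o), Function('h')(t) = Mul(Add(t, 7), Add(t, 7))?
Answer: Rational(-37091061, 64) ≈ -5.7955e+5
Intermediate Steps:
Function('L')(w) = Mul(Rational(-1, 4), w) (Function('L')(w) = Mul(w, Rational(-1, 4)) = Mul(Rational(-1, 4), w))
Function('h')(t) = Pow(Add(7, t), 2) (Function('h')(t) = Mul(Add(7, t), Add(7, t)) = Pow(Add(7, t), 2))
Function('m')(o) = Add(-2, Mul(-2, o))
Function('P')(K) = Mul(K, Add(-2, Mul(-2, K)))
Mul(Function('P')(6), Pow(Add(Function('h')(Function('L')(-3)), 23), 2)) = Mul(Mul(-2, 6, Add(1, 6)), Pow(Add(Pow(Add(7, Mul(Rational(-1, 4), -3)), 2), 23), 2)) = Mul(Mul(-2, 6, 7), Pow(Add(Pow(Add(7, Rational(3, 4)), 2), 23), 2)) = Mul(-84, Pow(Add(Pow(Rational(31, 4), 2), 23), 2)) = Mul(-84, Pow(Add(Rational(961, 16), 23), 2)) = Mul(-84, Pow(Rational(1329, 16), 2)) = Mul(-84, Rational(1766241, 256)) = Rational(-37091061, 64)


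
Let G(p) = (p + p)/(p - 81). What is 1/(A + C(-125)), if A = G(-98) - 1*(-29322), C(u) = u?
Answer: 179/5226459 ≈ 3.4249e-5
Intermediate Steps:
G(p) = 2*p/(-81 + p) (G(p) = (2*p)/(-81 + p) = 2*p/(-81 + p))
A = 5248834/179 (A = 2*(-98)/(-81 - 98) - 1*(-29322) = 2*(-98)/(-179) + 29322 = 2*(-98)*(-1/179) + 29322 = 196/179 + 29322 = 5248834/179 ≈ 29323.)
1/(A + C(-125)) = 1/(5248834/179 - 125) = 1/(5226459/179) = 179/5226459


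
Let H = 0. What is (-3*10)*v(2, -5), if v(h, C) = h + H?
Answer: -60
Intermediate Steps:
v(h, C) = h (v(h, C) = h + 0 = h)
(-3*10)*v(2, -5) = -3*10*2 = -30*2 = -60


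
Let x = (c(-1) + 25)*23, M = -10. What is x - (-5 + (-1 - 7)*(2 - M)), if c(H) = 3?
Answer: 745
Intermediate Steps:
x = 644 (x = (3 + 25)*23 = 28*23 = 644)
x - (-5 + (-1 - 7)*(2 - M)) = 644 - (-5 + (-1 - 7)*(2 - 1*(-10))) = 644 - (-5 - 8*(2 + 10)) = 644 - (-5 - 8*12) = 644 - (-5 - 96) = 644 - 1*(-101) = 644 + 101 = 745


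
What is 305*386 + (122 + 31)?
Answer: 117883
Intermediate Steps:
305*386 + (122 + 31) = 117730 + 153 = 117883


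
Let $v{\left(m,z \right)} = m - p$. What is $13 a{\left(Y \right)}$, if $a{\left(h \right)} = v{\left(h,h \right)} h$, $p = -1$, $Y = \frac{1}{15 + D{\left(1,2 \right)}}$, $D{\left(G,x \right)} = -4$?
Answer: $\frac{156}{121} \approx 1.2893$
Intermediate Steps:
$Y = \frac{1}{11}$ ($Y = \frac{1}{15 - 4} = \frac{1}{11} \approx 0.090909$)
$v{\left(m,z \right)} = 1 + m$ ($v{\left(m,z \right)} = m - -1 = m + 1 = 1 + m$)
$a{\left(h \right)} = h \left(1 + h\right)$ ($a{\left(h \right)} = \left(1 + h\right) h = h \left(1 + h\right)$)
$13 a{\left(Y \right)} = 13 \frac{1 + \frac{1}{11}}{11} = 13 \cdot \frac{1}{11} \cdot \frac{12}{11} = 13 \cdot \frac{12}{121} = \frac{156}{121}$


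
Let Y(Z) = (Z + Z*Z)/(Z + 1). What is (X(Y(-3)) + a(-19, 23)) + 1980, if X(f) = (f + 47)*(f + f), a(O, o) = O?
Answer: 1697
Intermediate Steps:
Y(Z) = (Z + Z²)/(1 + Z)
X(f) = 2*f*(47 + f) (X(f) = (47 + f)*(2*f) = 2*f*(47 + f))
(X(Y(-3)) + a(-19, 23)) + 1980 = (2*(-3)*(47 - 3) - 19) + 1980 = (2*(-3)*44 - 19) + 1980 = (-264 - 19) + 1980 = -283 + 1980 = 1697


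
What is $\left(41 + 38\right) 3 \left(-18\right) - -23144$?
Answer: $18878$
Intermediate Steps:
$\left(41 + 38\right) 3 \left(-18\right) - -23144 = 79 \left(-54\right) + 23144 = -4266 + 23144 = 18878$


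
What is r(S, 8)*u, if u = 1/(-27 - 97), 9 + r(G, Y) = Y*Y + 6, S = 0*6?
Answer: -61/124 ≈ -0.49194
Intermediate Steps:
S = 0
r(G, Y) = -3 + Y² (r(G, Y) = -9 + (Y*Y + 6) = -9 + (Y² + 6) = -9 + (6 + Y²) = -3 + Y²)
u = -1/124 (u = 1/(-124) = -1/124 ≈ -0.0080645)
r(S, 8)*u = (-3 + 8²)*(-1/124) = (-3 + 64)*(-1/124) = 61*(-1/124) = -61/124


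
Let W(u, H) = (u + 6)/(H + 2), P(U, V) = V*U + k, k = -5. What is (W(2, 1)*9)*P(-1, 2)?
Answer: -168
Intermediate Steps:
P(U, V) = -5 + U*V (P(U, V) = V*U - 5 = U*V - 5 = -5 + U*V)
W(u, H) = (6 + u)/(2 + H)
(W(2, 1)*9)*P(-1, 2) = (((6 + 2)/(2 + 1))*9)*(-5 - 1*2) = ((8/3)*9)*(-5 - 2) = (((⅓)*8)*9)*(-7) = ((8/3)*9)*(-7) = 24*(-7) = -168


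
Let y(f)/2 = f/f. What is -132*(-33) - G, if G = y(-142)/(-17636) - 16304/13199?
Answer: 507133316263/116388782 ≈ 4357.2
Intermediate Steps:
y(f) = 2 (y(f) = 2*(f/f) = 2*1 = 2)
G = -143781871/116388782 (G = 2/(-17636) - 16304/13199 = 2*(-1/17636) - 16304*1/13199 = -1/8818 - 16304/13199 = -143781871/116388782 ≈ -1.2354)
-132*(-33) - G = -132*(-33) - 1*(-143781871/116388782) = 4356 + 143781871/116388782 = 507133316263/116388782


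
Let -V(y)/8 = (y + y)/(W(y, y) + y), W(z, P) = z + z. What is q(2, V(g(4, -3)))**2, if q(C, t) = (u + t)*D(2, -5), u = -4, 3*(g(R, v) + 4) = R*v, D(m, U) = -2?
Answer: 3136/9 ≈ 348.44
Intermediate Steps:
g(R, v) = -4 + R*v/3 (g(R, v) = -4 + (R*v)/3 = -4 + R*v/3)
W(z, P) = 2*z
V(y) = -16/3 (V(y) = -8*(y + y)/(2*y + y) = -8*2*y/(3*y) = -8*2*y*1/(3*y) = -8*2/3 = -16/3)
q(C, t) = 8 - 2*t (q(C, t) = (-4 + t)*(-2) = 8 - 2*t)
q(2, V(g(4, -3)))**2 = (8 - 2*(-16/3))**2 = (8 + 32/3)**2 = (56/3)**2 = 3136/9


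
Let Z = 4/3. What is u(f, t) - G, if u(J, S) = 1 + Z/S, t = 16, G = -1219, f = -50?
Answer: 14641/12 ≈ 1220.1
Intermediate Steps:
Z = 4/3 (Z = 4*(1/3) = 4/3 ≈ 1.3333)
u(J, S) = 1 + 4/(3*S)
u(f, t) - G = (4/3 + 16)/16 - 1*(-1219) = (1/16)*(52/3) + 1219 = 13/12 + 1219 = 14641/12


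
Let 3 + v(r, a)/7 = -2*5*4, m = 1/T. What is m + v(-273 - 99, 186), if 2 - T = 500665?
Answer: -150699564/500663 ≈ -301.00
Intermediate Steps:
T = -500663 (T = 2 - 1*500665 = 2 - 500665 = -500663)
m = -1/500663 (m = 1/(-500663) = -1/500663 ≈ -1.9974e-6)
v(r, a) = -301 (v(r, a) = -21 + 7*(-2*5*4) = -21 + 7*(-10*4) = -21 + 7*(-40) = -21 - 280 = -301)
m + v(-273 - 99, 186) = -1/500663 - 301 = -150699564/500663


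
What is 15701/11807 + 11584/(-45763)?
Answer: 581752575/540323741 ≈ 1.0767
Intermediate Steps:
15701/11807 + 11584/(-45763) = 15701*(1/11807) + 11584*(-1/45763) = 15701/11807 - 11584/45763 = 581752575/540323741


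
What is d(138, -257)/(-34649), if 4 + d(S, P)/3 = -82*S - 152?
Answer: 34416/34649 ≈ 0.99328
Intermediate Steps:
d(S, P) = -468 - 246*S (d(S, P) = -12 + 3*(-82*S - 152) = -12 + 3*(-152 - 82*S) = -12 + (-456 - 246*S) = -468 - 246*S)
d(138, -257)/(-34649) = (-468 - 246*138)/(-34649) = (-468 - 33948)*(-1/34649) = -34416*(-1/34649) = 34416/34649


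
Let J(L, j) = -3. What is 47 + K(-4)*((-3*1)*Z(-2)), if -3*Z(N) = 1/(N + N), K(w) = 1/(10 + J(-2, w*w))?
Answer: 1315/28 ≈ 46.964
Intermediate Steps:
K(w) = ⅐ (K(w) = 1/(10 - 3) = 1/7 = ⅐)
Z(N) = -1/(6*N) (Z(N) = -1/(3*(N + N)) = -1/(2*N)/3 = -1/(6*N))
47 + K(-4)*((-3*1)*Z(-2)) = 47 + ((-3*1)*(-⅙/(-2)))/7 = 47 + (-(-1)*(-1)/(2*2))/7 = 47 + (-3*1/12)/7 = 47 + (⅐)*(-¼) = 47 - 1/28 = 1315/28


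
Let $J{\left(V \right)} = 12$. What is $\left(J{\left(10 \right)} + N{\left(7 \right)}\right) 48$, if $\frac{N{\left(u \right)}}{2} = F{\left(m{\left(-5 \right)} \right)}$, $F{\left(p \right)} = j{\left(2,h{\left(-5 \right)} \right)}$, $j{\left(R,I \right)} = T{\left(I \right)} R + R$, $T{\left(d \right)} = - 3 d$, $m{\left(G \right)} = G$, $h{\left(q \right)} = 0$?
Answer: $768$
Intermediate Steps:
$j{\left(R,I \right)} = R - 3 I R$ ($j{\left(R,I \right)} = - 3 I R + R = R - 3 I R$)
$F{\left(p \right)} = 2$ ($F{\left(p \right)} = 2 \left(1 - 0\right) = 2 \left(1 + 0\right) = 2 \cdot 1 = 2$)
$N{\left(u \right)} = 4$ ($N{\left(u \right)} = 2 \cdot 2 = 4$)
$\left(J{\left(10 \right)} + N{\left(7 \right)}\right) 48 = \left(12 + 4\right) 48 = 16 \cdot 48 = 768$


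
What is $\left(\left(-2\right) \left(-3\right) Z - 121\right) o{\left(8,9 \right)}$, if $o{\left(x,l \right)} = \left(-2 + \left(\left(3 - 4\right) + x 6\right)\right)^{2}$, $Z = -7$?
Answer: $-330075$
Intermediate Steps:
$o{\left(x,l \right)} = \left(-3 + 6 x\right)^{2}$ ($o{\left(x,l \right)} = \left(-2 + \left(\left(3 - 4\right) + 6 x\right)\right)^{2} = \left(-2 + \left(-1 + 6 x\right)\right)^{2} = \left(-3 + 6 x\right)^{2}$)
$\left(\left(-2\right) \left(-3\right) Z - 121\right) o{\left(8,9 \right)} = \left(\left(-2\right) \left(-3\right) \left(-7\right) - 121\right) 9 \left(-1 + 2 \cdot 8\right)^{2} = \left(6 \left(-7\right) - 121\right) 9 \left(-1 + 16\right)^{2} = \left(-42 - 121\right) 9 \cdot 15^{2} = - 163 \cdot 9 \cdot 225 = \left(-163\right) 2025 = -330075$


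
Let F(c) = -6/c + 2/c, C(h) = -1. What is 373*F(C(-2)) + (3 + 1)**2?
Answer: 1508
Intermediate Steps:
F(c) = -4/c
373*F(C(-2)) + (3 + 1)**2 = 373*(-4/(-1)) + (3 + 1)**2 = 373*(-4*(-1)) + 4**2 = 373*4 + 16 = 1492 + 16 = 1508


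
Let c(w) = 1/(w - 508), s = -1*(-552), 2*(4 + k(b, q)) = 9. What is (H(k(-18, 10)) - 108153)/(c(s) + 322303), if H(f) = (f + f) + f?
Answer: -1586222/4727111 ≈ -0.33556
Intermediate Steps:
k(b, q) = ½ (k(b, q) = -4 + (½)*9 = -4 + 9/2 = ½)
s = 552
c(w) = 1/(-508 + w)
H(f) = 3*f (H(f) = 2*f + f = 3*f)
(H(k(-18, 10)) - 108153)/(c(s) + 322303) = (3*(½) - 108153)/(1/(-508 + 552) + 322303) = (3/2 - 108153)/(1/44 + 322303) = -216303/(2*(1/44 + 322303)) = -216303/(2*14181333/44) = -216303/2*44/14181333 = -1586222/4727111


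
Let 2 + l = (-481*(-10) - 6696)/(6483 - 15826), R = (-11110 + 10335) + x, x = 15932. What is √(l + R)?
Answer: √1322922561493/9343 ≈ 123.11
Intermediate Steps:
R = 15157 (R = (-11110 + 10335) + 15932 = -775 + 15932 = 15157)
l = -16800/9343 (l = -2 + (-481*(-10) - 6696)/(6483 - 15826) = -2 + (4810 - 6696)/(-9343) = -2 - 1886*(-1/9343) = -2 + 1886/9343 = -16800/9343 ≈ -1.7981)
√(l + R) = √(-16800/9343 + 15157) = √(141595051/9343) = √1322922561493/9343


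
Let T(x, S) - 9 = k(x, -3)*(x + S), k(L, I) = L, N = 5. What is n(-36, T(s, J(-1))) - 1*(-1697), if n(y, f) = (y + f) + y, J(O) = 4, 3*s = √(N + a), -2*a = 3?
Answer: 29419/18 + 2*√14/3 ≈ 1636.9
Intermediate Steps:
a = -3/2 (a = -½*3 = -3/2 ≈ -1.5000)
s = √14/6 (s = √(5 - 3/2)/3 = √(7/2)/3 = (√14/2)/3 = √14/6 ≈ 0.62361)
T(x, S) = 9 + x*(S + x) (T(x, S) = 9 + x*(x + S) = 9 + x*(S + x))
n(y, f) = f + 2*y (n(y, f) = (f + y) + y = f + 2*y)
n(-36, T(s, J(-1))) - 1*(-1697) = ((9 + (√14/6)² + 4*(√14/6)) + 2*(-36)) - 1*(-1697) = ((9 + 7/18 + 2*√14/3) - 72) + 1697 = ((169/18 + 2*√14/3) - 72) + 1697 = (-1127/18 + 2*√14/3) + 1697 = 29419/18 + 2*√14/3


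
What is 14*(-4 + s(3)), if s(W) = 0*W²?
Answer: -56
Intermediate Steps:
s(W) = 0
14*(-4 + s(3)) = 14*(-4 + 0) = 14*(-4) = -56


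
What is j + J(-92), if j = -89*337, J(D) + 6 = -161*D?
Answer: -15187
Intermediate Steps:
J(D) = -6 - 161*D
j = -29993
j + J(-92) = -29993 + (-6 - 161*(-92)) = -29993 + (-6 + 14812) = -29993 + 14806 = -15187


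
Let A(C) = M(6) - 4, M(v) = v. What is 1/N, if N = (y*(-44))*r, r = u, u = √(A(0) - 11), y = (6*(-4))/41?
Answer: -41*I/3168 ≈ -0.012942*I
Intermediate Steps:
y = -24/41 (y = -24*1/41 = -24/41 ≈ -0.58537)
A(C) = 2 (A(C) = 6 - 4 = 2)
u = 3*I (u = √(2 - 11) = √(-9) = 3*I ≈ 3.0*I)
r = 3*I ≈ 3.0*I
N = 3168*I/41 (N = (-24/41*(-44))*(3*I) = 1056*(3*I)/41 = 3168*I/41 ≈ 77.268*I)
1/N = 1/(3168*I/41) = -41*I/3168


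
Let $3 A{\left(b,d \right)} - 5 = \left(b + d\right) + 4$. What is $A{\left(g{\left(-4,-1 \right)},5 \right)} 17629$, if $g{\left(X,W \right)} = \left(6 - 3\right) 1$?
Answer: $\frac{299693}{3} \approx 99898.0$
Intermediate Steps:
$g{\left(X,W \right)} = 3$ ($g{\left(X,W \right)} = 3 \cdot 1 = 3$)
$A{\left(b,d \right)} = 3 + \frac{b}{3} + \frac{d}{3}$ ($A{\left(b,d \right)} = \frac{5}{3} + \frac{\left(b + d\right) + 4}{3} = \frac{5}{3} + \frac{4 + b + d}{3} = \frac{5}{3} + \left(\frac{4}{3} + \frac{b}{3} + \frac{d}{3}\right) = 3 + \frac{b}{3} + \frac{d}{3}$)
$A{\left(g{\left(-4,-1 \right)},5 \right)} 17629 = \left(3 + \frac{1}{3} \cdot 3 + \frac{1}{3} \cdot 5\right) 17629 = \left(3 + 1 + \frac{5}{3}\right) 17629 = \frac{17}{3} \cdot 17629 = \frac{299693}{3}$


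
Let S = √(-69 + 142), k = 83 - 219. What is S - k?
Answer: 136 + √73 ≈ 144.54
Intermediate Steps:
k = -136
S = √73 ≈ 8.5440
S - k = √73 - 1*(-136) = √73 + 136 = 136 + √73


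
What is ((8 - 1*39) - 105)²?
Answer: 18496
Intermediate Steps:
((8 - 1*39) - 105)² = ((8 - 39) - 105)² = (-31 - 105)² = (-136)² = 18496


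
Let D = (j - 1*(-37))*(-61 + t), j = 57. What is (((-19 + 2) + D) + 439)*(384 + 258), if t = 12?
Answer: -2686128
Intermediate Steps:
D = -4606 (D = (57 - 1*(-37))*(-61 + 12) = (57 + 37)*(-49) = 94*(-49) = -4606)
(((-19 + 2) + D) + 439)*(384 + 258) = (((-19 + 2) - 4606) + 439)*(384 + 258) = ((-17 - 4606) + 439)*642 = (-4623 + 439)*642 = -4184*642 = -2686128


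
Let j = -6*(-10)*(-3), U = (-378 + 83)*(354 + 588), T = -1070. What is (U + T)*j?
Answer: 50212800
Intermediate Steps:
U = -277890 (U = -295*942 = -277890)
j = -180 (j = 60*(-3) = -180)
(U + T)*j = (-277890 - 1070)*(-180) = -278960*(-180) = 50212800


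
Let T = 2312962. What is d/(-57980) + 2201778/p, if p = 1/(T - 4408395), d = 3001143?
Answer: -267501066670095663/57980 ≈ -4.6137e+12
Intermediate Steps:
p = -1/2095433 (p = 1/(2312962 - 4408395) = 1/(-2095433) = -1/2095433 ≈ -4.7723e-7)
d/(-57980) + 2201778/p = 3001143/(-57980) + 2201778/(-1/2095433) = 3001143*(-1/57980) + 2201778*(-2095433) = -3001143/57980 - 4613678279874 = -267501066670095663/57980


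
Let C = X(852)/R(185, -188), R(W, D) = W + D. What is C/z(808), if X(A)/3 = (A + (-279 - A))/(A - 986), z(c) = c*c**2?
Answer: -279/70686891008 ≈ -3.9470e-9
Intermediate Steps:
R(W, D) = D + W
z(c) = c**3
X(A) = -837/(-986 + A) (X(A) = 3*((A + (-279 - A))/(A - 986)) = 3*(-279/(-986 + A)) = -837/(-986 + A))
C = -279/134 (C = (-837/(-986 + 852))/(-188 + 185) = -837/(-134)/(-3) = -837*(-1/134)*(-1/3) = (837/134)*(-1/3) = -279/134 ≈ -2.0821)
C/z(808) = -279/(134*(808**3)) = -279/134/527514112 = -279/134*1/527514112 = -279/70686891008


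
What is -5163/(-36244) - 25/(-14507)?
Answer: 75805741/525791708 ≈ 0.14417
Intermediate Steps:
-5163/(-36244) - 25/(-14507) = -5163*(-1/36244) - 25*(-1/14507) = 5163/36244 + 25/14507 = 75805741/525791708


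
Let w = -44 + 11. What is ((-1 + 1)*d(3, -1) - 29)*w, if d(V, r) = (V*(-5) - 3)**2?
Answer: 957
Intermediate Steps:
w = -33
d(V, r) = (-3 - 5*V)**2 (d(V, r) = (-5*V - 3)**2 = (-3 - 5*V)**2)
((-1 + 1)*d(3, -1) - 29)*w = ((-1 + 1)*(3 + 5*3)**2 - 29)*(-33) = (0*(3 + 15)**2 - 29)*(-33) = (0*18**2 - 29)*(-33) = (0*324 - 29)*(-33) = (0 - 29)*(-33) = -29*(-33) = 957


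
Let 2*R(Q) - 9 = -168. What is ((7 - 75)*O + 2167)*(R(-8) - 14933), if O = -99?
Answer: -267192475/2 ≈ -1.3360e+8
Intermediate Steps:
R(Q) = -159/2 (R(Q) = 9/2 + (1/2)*(-168) = 9/2 - 84 = -159/2)
((7 - 75)*O + 2167)*(R(-8) - 14933) = ((7 - 75)*(-99) + 2167)*(-159/2 - 14933) = (-68*(-99) + 2167)*(-30025/2) = (6732 + 2167)*(-30025/2) = 8899*(-30025/2) = -267192475/2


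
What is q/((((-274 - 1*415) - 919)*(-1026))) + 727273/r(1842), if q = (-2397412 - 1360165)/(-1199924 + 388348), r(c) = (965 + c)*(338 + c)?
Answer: 243450308308970351/2048337498687419520 ≈ 0.11885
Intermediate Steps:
r(c) = (338 + c)*(965 + c)
q = 3757577/811576 (q = -3757577/(-811576) = -3757577*(-1/811576) = 3757577/811576 ≈ 4.6300)
q/((((-274 - 1*415) - 919)*(-1026))) + 727273/r(1842) = 3757577/(811576*((((-274 - 1*415) - 919)*(-1026)))) + 727273/(326170 + 1842² + 1303*1842) = 3757577/(811576*((((-274 - 415) - 919)*(-1026)))) + 727273/(326170 + 3392964 + 2400126) = 3757577/(811576*(((-689 - 919)*(-1026)))) + 727273/6119260 = 3757577/(811576*((-1608*(-1026)))) + 727273*(1/6119260) = (3757577/811576)/1649808 + 727273/6119260 = (3757577/811576)*(1/1649808) + 727273/6119260 = 3757577/1338944577408 + 727273/6119260 = 243450308308970351/2048337498687419520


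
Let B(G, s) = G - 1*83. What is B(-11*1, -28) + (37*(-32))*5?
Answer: -6014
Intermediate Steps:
B(G, s) = -83 + G (B(G, s) = G - 83 = -83 + G)
B(-11*1, -28) + (37*(-32))*5 = (-83 - 11*1) + (37*(-32))*5 = (-83 - 11) - 1184*5 = -94 - 5920 = -6014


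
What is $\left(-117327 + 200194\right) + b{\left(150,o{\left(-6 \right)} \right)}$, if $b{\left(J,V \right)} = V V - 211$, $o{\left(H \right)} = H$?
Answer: $82692$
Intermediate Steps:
$b{\left(J,V \right)} = -211 + V^{2}$ ($b{\left(J,V \right)} = V^{2} - 211 = -211 + V^{2}$)
$\left(-117327 + 200194\right) + b{\left(150,o{\left(-6 \right)} \right)} = \left(-117327 + 200194\right) - \left(211 - \left(-6\right)^{2}\right) = 82867 + \left(-211 + 36\right) = 82867 - 175 = 82692$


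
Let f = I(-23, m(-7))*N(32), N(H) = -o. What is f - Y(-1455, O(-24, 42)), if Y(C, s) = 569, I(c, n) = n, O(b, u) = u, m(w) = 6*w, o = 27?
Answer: 565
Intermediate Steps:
N(H) = -27 (N(H) = -1*27 = -27)
f = 1134 (f = (6*(-7))*(-27) = -42*(-27) = 1134)
f - Y(-1455, O(-24, 42)) = 1134 - 1*569 = 1134 - 569 = 565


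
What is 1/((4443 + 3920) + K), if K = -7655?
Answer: 1/708 ≈ 0.0014124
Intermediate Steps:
1/((4443 + 3920) + K) = 1/((4443 + 3920) - 7655) = 1/(8363 - 7655) = 1/708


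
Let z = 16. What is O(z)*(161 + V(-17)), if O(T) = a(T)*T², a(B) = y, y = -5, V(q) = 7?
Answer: -215040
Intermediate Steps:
a(B) = -5
O(T) = -5*T²
O(z)*(161 + V(-17)) = (-5*16²)*(161 + 7) = -5*256*168 = -1280*168 = -215040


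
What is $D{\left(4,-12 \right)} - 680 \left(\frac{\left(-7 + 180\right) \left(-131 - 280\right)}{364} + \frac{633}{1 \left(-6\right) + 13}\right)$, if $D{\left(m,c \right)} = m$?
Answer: $\frac{6492154}{91} \approx 71342.0$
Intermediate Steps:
$D{\left(4,-12 \right)} - 680 \left(\frac{\left(-7 + 180\right) \left(-131 - 280\right)}{364} + \frac{633}{1 \left(-6\right) + 13}\right) = 4 - 680 \left(\frac{\left(-7 + 180\right) \left(-131 - 280\right)}{364} + \frac{633}{1 \left(-6\right) + 13}\right) = 4 - 680 \left(173 \left(-411\right) \frac{1}{364} + \frac{633}{-6 + 13}\right) = 4 - 680 \left(\left(-71103\right) \frac{1}{364} + \frac{633}{7}\right) = 4 - 680 \left(- \frac{71103}{364} + 633 \cdot \frac{1}{7}\right) = 4 - 680 \left(- \frac{71103}{364} + \frac{633}{7}\right) = 4 - - \frac{6491790}{91} = 4 + \frac{6491790}{91} = \frac{6492154}{91}$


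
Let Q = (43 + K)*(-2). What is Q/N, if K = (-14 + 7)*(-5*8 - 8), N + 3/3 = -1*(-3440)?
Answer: -758/3439 ≈ -0.22041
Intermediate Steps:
N = 3439 (N = -1 - 1*(-3440) = -1 + 3440 = 3439)
K = 336 (K = -7*(-40 - 8) = -7*(-48) = 336)
Q = -758 (Q = (43 + 336)*(-2) = 379*(-2) = -758)
Q/N = -758/3439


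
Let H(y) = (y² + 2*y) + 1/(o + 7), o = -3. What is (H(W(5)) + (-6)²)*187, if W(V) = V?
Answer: 53295/4 ≈ 13324.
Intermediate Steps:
H(y) = ¼ + y² + 2*y (H(y) = (y² + 2*y) + 1/(-3 + 7) = (y² + 2*y) + 1/4 = (y² + 2*y) + ¼ = ¼ + y² + 2*y)
(H(W(5)) + (-6)²)*187 = ((¼ + 5² + 2*5) + (-6)²)*187 = ((¼ + 25 + 10) + 36)*187 = (141/4 + 36)*187 = (285/4)*187 = 53295/4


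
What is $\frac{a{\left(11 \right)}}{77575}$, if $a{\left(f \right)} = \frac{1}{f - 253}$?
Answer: $- \frac{1}{18773150} \approx -5.3268 \cdot 10^{-8}$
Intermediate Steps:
$a{\left(f \right)} = \frac{1}{-253 + f}$
$\frac{a{\left(11 \right)}}{77575} = \frac{1}{\left(-253 + 11\right) 77575} = \frac{1}{-242} \cdot \frac{1}{77575} = \left(- \frac{1}{242}\right) \frac{1}{77575} = - \frac{1}{18773150}$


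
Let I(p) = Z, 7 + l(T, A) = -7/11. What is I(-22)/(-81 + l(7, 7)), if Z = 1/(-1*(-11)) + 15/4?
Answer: -13/300 ≈ -0.043333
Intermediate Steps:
l(T, A) = -84/11 (l(T, A) = -7 - 7/11 = -84/11)
Z = 169/44 (Z = 1/11 + 15*(¼) = 1*(1/11) + 15/4 = 1/11 + 15/4 = 169/44 ≈ 3.8409)
I(p) = 169/44
I(-22)/(-81 + l(7, 7)) = (169/44)/(-81 - 84/11) = (169/44)/(-975/11) = -11/975*169/44 = -13/300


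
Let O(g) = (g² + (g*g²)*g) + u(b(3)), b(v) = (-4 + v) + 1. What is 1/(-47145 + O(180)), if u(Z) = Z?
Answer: 1/1049745255 ≈ 9.5261e-10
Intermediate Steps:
b(v) = -3 + v
O(g) = g² + g⁴ (O(g) = (g² + (g*g²)*g) + (-3 + 3) = (g² + g³*g) + 0 = (g² + g⁴) + 0 = g² + g⁴)
1/(-47145 + O(180)) = 1/(-47145 + (180² + 180⁴)) = 1/(-47145 + (32400 + 1049760000)) = 1/(-47145 + 1049792400) = 1/1049745255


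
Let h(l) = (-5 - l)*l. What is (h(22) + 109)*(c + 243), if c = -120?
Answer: -59655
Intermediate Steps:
h(l) = l*(-5 - l)
(h(22) + 109)*(c + 243) = (-1*22*(5 + 22) + 109)*(-120 + 243) = (-1*22*27 + 109)*123 = (-594 + 109)*123 = -485*123 = -59655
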